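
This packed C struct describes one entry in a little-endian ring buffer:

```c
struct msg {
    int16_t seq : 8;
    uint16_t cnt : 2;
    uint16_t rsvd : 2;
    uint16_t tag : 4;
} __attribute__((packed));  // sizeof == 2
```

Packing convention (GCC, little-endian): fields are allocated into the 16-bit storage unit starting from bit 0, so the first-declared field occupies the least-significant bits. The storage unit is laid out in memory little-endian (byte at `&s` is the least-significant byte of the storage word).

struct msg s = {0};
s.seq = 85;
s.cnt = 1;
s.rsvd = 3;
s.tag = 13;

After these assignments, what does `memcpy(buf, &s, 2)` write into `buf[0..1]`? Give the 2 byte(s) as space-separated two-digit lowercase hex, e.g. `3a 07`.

55 dd

seq (8b) val=85 bits=0x55 at bit 0: 0x0055
cnt (2b) val=1 bits=0x1 at bit 8: 0x0155
rsvd (2b) val=3 bits=0x3 at bit 10: 0x0d55
tag (4b) val=13 bits=0xd at bit 12: 0xdd55
word = 0xdd55 → little-endian bytes:
  [0]=0x55  [1]=0xdd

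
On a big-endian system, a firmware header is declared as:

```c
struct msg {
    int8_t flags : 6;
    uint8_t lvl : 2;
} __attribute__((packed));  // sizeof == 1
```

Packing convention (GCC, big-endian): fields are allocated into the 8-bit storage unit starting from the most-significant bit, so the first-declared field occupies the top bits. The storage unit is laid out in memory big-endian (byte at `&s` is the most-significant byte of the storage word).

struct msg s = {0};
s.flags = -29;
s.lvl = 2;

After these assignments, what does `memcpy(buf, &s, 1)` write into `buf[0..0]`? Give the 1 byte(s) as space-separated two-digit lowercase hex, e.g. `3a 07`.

[2+:6] flags=-29 & 0x3f = 0x23; word=0x8c
[0+:2] lvl=2 & 0x3 = 0x2; word=0x8e
word = 0x8e → big-endian bytes:
  [0]=0x8e

8e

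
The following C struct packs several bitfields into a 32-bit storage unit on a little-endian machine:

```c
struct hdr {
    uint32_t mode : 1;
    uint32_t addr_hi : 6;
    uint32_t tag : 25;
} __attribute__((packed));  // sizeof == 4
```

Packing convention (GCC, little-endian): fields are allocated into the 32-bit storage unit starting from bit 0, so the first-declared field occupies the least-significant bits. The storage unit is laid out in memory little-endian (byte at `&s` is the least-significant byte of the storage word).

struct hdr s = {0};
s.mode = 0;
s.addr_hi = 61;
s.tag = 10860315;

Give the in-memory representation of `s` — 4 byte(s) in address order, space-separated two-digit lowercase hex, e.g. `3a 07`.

fa 8d db 52

mode:1 = 0 → 0x0 << 0 → word 0x00000000
addr_hi:6 = 61 → 0x3d << 1 → word 0x0000007a
tag:25 = 10860315 → 0xa5b71b << 7 → word 0x52db8dfa
word = 0x52db8dfa → little-endian bytes:
  [0]=0xfa  [1]=0x8d  [2]=0xdb  [3]=0x52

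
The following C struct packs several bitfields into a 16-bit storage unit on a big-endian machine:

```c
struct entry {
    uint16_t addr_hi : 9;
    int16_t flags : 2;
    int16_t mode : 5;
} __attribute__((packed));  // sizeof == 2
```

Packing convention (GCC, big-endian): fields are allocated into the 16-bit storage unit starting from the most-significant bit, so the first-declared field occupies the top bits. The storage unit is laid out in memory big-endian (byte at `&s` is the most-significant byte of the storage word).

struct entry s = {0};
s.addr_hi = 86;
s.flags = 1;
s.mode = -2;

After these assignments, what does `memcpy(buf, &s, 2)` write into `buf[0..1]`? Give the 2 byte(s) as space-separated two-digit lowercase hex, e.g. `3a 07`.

[7+:9] addr_hi=86 & 0x1ff = 0x56; word=0x2b00
[5+:2] flags=1 & 0x3 = 0x1; word=0x2b20
[0+:5] mode=-2 & 0x1f = 0x1e; word=0x2b3e
word = 0x2b3e → big-endian bytes:
  [0]=0x2b  [1]=0x3e

2b 3e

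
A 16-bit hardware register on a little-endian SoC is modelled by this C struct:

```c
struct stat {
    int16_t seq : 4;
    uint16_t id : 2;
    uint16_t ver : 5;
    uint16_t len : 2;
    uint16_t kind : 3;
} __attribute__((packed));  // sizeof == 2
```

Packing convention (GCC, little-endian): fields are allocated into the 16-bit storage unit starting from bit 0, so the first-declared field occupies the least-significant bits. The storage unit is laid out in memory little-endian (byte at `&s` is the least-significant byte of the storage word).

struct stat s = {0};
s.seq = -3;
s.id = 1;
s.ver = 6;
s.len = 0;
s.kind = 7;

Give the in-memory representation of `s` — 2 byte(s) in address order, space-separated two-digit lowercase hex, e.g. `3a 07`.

9d e1

seq:4 = -3 → 0xd << 0 → word 0x000d
id:2 = 1 → 0x1 << 4 → word 0x001d
ver:5 = 6 → 0x6 << 6 → word 0x019d
len:2 = 0 → 0x0 << 11 → word 0x019d
kind:3 = 7 → 0x7 << 13 → word 0xe19d
word = 0xe19d → little-endian bytes:
  [0]=0x9d  [1]=0xe1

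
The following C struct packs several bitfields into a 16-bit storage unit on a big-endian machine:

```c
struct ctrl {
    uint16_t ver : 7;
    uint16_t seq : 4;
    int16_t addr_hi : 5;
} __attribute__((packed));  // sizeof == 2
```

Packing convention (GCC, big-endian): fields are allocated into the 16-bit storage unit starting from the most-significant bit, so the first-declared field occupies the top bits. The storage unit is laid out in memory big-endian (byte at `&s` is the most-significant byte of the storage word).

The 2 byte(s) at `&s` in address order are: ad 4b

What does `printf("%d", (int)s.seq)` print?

10

[0]=0xad [1]=0x4b (big-endian) → word 0xad4b
ver [9+:7] = (word>>9) & 0x7f = 86
seq [5+:4] = (word>>5) & 0xf = 10  ←
addr_hi [0+:5] = (word>>0) & 0x1f = 11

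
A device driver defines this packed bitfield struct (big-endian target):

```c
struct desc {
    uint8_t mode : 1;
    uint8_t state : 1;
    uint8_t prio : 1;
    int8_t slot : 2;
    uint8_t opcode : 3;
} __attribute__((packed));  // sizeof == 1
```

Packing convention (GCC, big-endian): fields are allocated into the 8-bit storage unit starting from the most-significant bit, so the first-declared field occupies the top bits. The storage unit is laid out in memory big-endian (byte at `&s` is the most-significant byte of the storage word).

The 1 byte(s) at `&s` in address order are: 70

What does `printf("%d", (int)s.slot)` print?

-2

[0]=0x70 (big-endian) → word 0x70
mode:1 @ bit 7 → (0x70>>7)&0x1 = 0x0
state:1 @ bit 6 → (0x70>>6)&0x1 = 0x1
prio:1 @ bit 5 → (0x70>>5)&0x1 = 0x1
slot:2 @ bit 3 → (0x70>>3)&0x3 = 0x2  ←
opcode:3 @ bit 0 → (0x70>>0)&0x7 = 0x0
slot signed 2b, MSB=1: 2 - 4 = -2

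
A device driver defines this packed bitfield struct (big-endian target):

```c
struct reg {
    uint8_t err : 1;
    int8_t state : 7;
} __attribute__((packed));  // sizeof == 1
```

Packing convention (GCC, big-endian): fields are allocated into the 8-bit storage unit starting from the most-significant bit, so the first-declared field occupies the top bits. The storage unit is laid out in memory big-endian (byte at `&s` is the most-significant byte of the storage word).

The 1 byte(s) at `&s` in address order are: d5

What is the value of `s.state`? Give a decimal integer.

[0]=0xd5 (big-endian) → word 0xd5
err [7+:1] = (word>>7) & 0x1 = 1
state [0+:7] = (word>>0) & 0x7f = 85  ←
state signed 7b, MSB=1: 85 - 128 = -43

-43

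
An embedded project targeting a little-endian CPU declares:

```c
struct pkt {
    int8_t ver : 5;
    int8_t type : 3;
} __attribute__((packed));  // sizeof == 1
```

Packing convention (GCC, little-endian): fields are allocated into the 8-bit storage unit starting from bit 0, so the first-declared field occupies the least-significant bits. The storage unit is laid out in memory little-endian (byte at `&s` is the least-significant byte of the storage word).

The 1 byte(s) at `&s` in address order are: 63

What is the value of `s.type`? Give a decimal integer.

3

[0]=0x63 (little-endian) → word 0x63
ver [0+:5] = (word>>0) & 0x1f = 3
type [5+:3] = (word>>5) & 0x7 = 3  ←
type signed 3b, MSB=0: value = 3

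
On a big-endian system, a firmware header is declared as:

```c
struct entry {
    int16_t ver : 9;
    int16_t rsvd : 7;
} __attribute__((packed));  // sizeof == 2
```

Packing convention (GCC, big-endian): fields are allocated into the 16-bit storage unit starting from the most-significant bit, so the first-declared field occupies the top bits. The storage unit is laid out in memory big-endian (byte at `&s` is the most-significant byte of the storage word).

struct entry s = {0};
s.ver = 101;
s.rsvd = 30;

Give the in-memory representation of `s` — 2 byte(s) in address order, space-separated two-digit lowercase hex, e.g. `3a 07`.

[7+:9] ver=101 & 0x1ff = 0x65; word=0x3280
[0+:7] rsvd=30 & 0x7f = 0x1e; word=0x329e
word = 0x329e → big-endian bytes:
  [0]=0x32  [1]=0x9e

32 9e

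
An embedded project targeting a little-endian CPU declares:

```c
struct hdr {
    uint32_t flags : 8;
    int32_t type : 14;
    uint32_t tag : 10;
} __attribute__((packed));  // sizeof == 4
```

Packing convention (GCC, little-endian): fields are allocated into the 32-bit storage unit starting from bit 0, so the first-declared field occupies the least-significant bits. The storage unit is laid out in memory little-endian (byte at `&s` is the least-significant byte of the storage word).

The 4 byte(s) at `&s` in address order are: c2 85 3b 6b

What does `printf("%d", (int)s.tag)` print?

[0]=0xc2 [1]=0x85 [2]=0x3b [3]=0x6b (little-endian) → word 0x6b3b85c2
flags:8 @ bit 0 → (0x6b3b85c2>>0)&0xff = 0xc2
type:14 @ bit 8 → (0x6b3b85c2>>8)&0x3fff = 0x3b85
tag:10 @ bit 22 → (0x6b3b85c2>>22)&0x3ff = 0x1ac  ←

428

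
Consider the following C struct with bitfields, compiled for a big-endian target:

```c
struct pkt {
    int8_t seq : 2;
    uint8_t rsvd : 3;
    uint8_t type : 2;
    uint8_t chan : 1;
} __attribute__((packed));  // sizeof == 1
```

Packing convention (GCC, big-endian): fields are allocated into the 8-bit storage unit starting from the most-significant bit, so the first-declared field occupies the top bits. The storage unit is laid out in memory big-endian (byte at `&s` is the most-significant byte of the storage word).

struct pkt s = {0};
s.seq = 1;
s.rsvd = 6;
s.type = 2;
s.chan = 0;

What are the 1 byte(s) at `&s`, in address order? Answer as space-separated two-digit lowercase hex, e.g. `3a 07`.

74

seq (2b) val=1 bits=0x1 at bit 6: 0x40
rsvd (3b) val=6 bits=0x6 at bit 3: 0x70
type (2b) val=2 bits=0x2 at bit 1: 0x74
chan (1b) val=0 bits=0x0 at bit 0: 0x74
word = 0x74 → big-endian bytes:
  [0]=0x74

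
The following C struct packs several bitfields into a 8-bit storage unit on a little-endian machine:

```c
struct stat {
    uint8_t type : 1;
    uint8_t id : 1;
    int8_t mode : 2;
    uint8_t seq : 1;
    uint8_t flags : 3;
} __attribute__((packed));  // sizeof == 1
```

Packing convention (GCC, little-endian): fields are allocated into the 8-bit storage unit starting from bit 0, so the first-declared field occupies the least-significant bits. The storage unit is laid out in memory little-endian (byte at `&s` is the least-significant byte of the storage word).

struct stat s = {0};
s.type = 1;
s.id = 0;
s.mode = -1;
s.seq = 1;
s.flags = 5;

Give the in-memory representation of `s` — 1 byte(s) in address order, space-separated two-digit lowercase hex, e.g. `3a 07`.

[0+:1] type=1 & 0x1 = 0x1; word=0x01
[1+:1] id=0 & 0x1 = 0x0; word=0x01
[2+:2] mode=-1 & 0x3 = 0x3; word=0x0d
[4+:1] seq=1 & 0x1 = 0x1; word=0x1d
[5+:3] flags=5 & 0x7 = 0x5; word=0xbd
word = 0xbd → little-endian bytes:
  [0]=0xbd

bd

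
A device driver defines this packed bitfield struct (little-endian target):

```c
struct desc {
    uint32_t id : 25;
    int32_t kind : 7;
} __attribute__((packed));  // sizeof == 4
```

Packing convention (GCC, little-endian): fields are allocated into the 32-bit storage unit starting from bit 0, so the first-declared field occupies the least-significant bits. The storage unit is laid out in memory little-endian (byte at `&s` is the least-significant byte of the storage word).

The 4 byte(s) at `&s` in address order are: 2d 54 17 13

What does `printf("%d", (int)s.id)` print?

[0]=0x2d [1]=0x54 [2]=0x17 [3]=0x13 (little-endian) → word 0x1317542d
id:25 @ bit 0 → (0x1317542d>>0)&0x1ffffff = 0x117542d  ←
kind:7 @ bit 25 → (0x1317542d>>25)&0x7f = 0x9

18306093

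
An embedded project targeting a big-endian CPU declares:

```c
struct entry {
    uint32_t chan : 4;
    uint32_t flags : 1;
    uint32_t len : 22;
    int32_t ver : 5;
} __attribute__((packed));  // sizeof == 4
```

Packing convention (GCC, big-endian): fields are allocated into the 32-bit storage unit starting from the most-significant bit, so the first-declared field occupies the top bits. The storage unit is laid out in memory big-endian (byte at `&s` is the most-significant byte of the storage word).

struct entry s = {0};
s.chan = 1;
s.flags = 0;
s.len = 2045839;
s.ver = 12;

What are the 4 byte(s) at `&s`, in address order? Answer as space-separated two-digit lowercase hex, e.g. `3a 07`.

13 e6 f1 ec

[28+:4] chan=1 & 0xf = 0x1; word=0x10000000
[27+:1] flags=0 & 0x1 = 0x0; word=0x10000000
[5+:22] len=2045839 & 0x3fffff = 0x1f378f; word=0x13e6f1e0
[0+:5] ver=12 & 0x1f = 0xc; word=0x13e6f1ec
word = 0x13e6f1ec → big-endian bytes:
  [0]=0x13  [1]=0xe6  [2]=0xf1  [3]=0xec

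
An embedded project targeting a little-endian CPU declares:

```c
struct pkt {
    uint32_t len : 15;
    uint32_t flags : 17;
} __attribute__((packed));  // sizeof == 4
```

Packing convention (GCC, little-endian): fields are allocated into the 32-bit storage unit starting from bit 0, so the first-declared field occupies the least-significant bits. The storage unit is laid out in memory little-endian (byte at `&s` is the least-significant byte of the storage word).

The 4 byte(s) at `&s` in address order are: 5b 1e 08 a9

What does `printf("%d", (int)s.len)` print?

[0]=0x5b [1]=0x1e [2]=0x08 [3]=0xa9 (little-endian) → word 0xa9081e5b
len:15 @ bit 0 → (0xa9081e5b>>0)&0x7fff = 0x1e5b  ←
flags:17 @ bit 15 → (0xa9081e5b>>15)&0x1ffff = 0x15210

7771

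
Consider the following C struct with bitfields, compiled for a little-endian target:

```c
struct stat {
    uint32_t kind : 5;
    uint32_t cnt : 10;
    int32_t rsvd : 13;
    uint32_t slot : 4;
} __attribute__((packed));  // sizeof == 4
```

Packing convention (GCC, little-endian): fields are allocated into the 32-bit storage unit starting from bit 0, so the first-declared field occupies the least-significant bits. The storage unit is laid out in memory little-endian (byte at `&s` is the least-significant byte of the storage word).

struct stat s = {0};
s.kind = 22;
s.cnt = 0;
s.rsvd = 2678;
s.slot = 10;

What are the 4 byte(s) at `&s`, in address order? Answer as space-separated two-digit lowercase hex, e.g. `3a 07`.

16 00 3b a5

kind (5b) val=22 bits=0x16 at bit 0: 0x00000016
cnt (10b) val=0 bits=0x0 at bit 5: 0x00000016
rsvd (13b) val=2678 bits=0xa76 at bit 15: 0x053b0016
slot (4b) val=10 bits=0xa at bit 28: 0xa53b0016
word = 0xa53b0016 → little-endian bytes:
  [0]=0x16  [1]=0x00  [2]=0x3b  [3]=0xa5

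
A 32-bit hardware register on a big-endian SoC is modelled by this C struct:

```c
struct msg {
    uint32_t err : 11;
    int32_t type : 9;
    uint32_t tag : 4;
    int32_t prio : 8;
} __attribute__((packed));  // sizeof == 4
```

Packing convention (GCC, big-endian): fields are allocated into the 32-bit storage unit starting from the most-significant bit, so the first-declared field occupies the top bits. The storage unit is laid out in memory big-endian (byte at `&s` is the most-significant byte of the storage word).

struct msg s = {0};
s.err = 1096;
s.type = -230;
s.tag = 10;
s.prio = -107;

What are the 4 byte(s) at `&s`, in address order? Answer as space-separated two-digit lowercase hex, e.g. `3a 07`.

[21+:11] err=1096 & 0x7ff = 0x448; word=0x89000000
[12+:9] type=-230 & 0x1ff = 0x11a; word=0x8911a000
[8+:4] tag=10 & 0xf = 0xa; word=0x8911aa00
[0+:8] prio=-107 & 0xff = 0x95; word=0x8911aa95
word = 0x8911aa95 → big-endian bytes:
  [0]=0x89  [1]=0x11  [2]=0xaa  [3]=0x95

89 11 aa 95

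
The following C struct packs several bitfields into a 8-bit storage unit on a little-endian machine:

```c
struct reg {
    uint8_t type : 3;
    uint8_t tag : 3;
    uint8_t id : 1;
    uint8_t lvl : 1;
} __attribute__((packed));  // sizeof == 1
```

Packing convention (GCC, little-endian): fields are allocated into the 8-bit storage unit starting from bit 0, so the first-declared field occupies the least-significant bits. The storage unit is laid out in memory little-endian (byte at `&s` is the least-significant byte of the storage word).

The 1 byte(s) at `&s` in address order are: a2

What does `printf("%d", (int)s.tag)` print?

4

[0]=0xa2 (little-endian) → word 0xa2
type [0+:3] = (word>>0) & 0x7 = 2
tag [3+:3] = (word>>3) & 0x7 = 4  ←
id [6+:1] = (word>>6) & 0x1 = 0
lvl [7+:1] = (word>>7) & 0x1 = 1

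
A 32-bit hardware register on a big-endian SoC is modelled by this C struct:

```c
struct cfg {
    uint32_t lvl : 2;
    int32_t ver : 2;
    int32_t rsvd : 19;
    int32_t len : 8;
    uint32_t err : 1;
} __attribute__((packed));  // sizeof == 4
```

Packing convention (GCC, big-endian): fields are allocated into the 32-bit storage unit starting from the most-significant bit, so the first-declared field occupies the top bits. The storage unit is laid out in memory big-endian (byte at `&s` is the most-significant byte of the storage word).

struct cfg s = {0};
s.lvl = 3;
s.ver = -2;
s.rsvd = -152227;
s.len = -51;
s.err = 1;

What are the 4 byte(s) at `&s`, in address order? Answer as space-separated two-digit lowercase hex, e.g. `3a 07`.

lvl (2b) val=3 bits=0x3 at bit 30: 0xc0000000
ver (2b) val=-2 bits=0x2 at bit 28: 0xe0000000
rsvd (19b) val=-152227 bits=0x5ad5d at bit 9: 0xeb5aba00
len (8b) val=-51 bits=0xcd at bit 1: 0xeb5abb9a
err (1b) val=1 bits=0x1 at bit 0: 0xeb5abb9b
word = 0xeb5abb9b → big-endian bytes:
  [0]=0xeb  [1]=0x5a  [2]=0xbb  [3]=0x9b

eb 5a bb 9b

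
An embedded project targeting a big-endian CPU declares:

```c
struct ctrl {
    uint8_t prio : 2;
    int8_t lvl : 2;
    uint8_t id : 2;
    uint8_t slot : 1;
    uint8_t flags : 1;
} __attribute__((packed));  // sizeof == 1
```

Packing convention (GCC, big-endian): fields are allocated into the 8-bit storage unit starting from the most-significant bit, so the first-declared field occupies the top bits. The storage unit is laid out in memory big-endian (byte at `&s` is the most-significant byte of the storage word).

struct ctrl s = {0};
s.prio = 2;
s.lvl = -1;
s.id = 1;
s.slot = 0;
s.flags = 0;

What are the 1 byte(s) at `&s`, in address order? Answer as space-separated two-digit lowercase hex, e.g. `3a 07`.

b4

prio:2 = 2 → 0x2 << 6 → word 0x80
lvl:2 = -1 → 0x3 << 4 → word 0xb0
id:2 = 1 → 0x1 << 2 → word 0xb4
slot:1 = 0 → 0x0 << 1 → word 0xb4
flags:1 = 0 → 0x0 << 0 → word 0xb4
word = 0xb4 → big-endian bytes:
  [0]=0xb4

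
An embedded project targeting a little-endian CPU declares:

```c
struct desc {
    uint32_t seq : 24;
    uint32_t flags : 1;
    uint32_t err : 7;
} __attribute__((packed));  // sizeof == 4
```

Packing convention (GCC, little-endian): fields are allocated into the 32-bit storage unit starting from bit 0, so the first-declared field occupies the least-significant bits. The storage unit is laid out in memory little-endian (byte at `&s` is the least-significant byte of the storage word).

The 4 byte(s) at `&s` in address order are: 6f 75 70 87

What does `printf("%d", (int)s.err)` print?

[0]=0x6f [1]=0x75 [2]=0x70 [3]=0x87 (little-endian) → word 0x8770756f
seq:24 @ bit 0 → (0x8770756f>>0)&0xffffff = 0x70756f
flags:1 @ bit 24 → (0x8770756f>>24)&0x1 = 0x1
err:7 @ bit 25 → (0x8770756f>>25)&0x7f = 0x43  ←

67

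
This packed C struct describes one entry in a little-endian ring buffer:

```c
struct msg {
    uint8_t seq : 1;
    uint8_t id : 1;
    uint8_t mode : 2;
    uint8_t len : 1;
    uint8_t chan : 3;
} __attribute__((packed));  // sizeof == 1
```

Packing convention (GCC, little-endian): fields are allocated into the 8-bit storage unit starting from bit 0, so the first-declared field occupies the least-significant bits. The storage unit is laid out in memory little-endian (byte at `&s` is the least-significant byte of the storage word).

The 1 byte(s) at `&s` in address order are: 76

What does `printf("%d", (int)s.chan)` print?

3

[0]=0x76 (little-endian) → word 0x76
seq:1 @ bit 0 → (0x76>>0)&0x1 = 0x0
id:1 @ bit 1 → (0x76>>1)&0x1 = 0x1
mode:2 @ bit 2 → (0x76>>2)&0x3 = 0x1
len:1 @ bit 4 → (0x76>>4)&0x1 = 0x1
chan:3 @ bit 5 → (0x76>>5)&0x7 = 0x3  ←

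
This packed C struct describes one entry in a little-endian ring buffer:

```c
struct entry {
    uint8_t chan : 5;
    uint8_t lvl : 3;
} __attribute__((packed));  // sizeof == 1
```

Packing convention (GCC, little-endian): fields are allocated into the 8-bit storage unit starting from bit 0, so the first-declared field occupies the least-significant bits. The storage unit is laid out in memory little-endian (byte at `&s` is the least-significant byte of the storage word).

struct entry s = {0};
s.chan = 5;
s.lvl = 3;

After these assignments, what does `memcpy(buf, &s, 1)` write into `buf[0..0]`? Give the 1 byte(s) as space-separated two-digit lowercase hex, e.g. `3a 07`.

65

[0+:5] chan=5 & 0x1f = 0x5; word=0x05
[5+:3] lvl=3 & 0x7 = 0x3; word=0x65
word = 0x65 → little-endian bytes:
  [0]=0x65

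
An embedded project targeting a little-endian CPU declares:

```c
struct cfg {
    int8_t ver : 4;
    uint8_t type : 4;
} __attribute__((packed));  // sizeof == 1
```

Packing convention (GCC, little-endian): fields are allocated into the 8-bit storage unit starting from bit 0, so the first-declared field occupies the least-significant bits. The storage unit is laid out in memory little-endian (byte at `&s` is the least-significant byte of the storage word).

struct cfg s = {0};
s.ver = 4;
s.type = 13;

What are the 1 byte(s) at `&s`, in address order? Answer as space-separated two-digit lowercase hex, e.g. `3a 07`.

d4

ver:4 = 4 → 0x4 << 0 → word 0x04
type:4 = 13 → 0xd << 4 → word 0xd4
word = 0xd4 → little-endian bytes:
  [0]=0xd4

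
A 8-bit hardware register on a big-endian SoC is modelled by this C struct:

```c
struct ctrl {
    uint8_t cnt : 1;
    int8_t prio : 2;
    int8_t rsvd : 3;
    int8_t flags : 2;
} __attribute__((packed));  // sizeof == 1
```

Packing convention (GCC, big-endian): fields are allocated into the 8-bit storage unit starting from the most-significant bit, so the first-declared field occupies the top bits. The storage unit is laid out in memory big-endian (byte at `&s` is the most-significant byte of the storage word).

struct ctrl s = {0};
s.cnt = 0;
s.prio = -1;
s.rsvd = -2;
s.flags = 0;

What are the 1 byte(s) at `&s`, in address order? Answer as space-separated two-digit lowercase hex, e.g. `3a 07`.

78

cnt:1 = 0 → 0x0 << 7 → word 0x00
prio:2 = -1 → 0x3 << 5 → word 0x60
rsvd:3 = -2 → 0x6 << 2 → word 0x78
flags:2 = 0 → 0x0 << 0 → word 0x78
word = 0x78 → big-endian bytes:
  [0]=0x78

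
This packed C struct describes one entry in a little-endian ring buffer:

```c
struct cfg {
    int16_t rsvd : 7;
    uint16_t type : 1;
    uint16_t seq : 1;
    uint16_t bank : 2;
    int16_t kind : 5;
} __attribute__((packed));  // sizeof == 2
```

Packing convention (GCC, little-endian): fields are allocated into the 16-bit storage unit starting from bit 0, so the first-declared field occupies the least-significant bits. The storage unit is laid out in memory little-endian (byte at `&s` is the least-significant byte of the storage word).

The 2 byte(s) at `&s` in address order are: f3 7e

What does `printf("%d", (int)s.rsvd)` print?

[0]=0xf3 [1]=0x7e (little-endian) → word 0x7ef3
rsvd [0+:7] = (word>>0) & 0x7f = 115  ←
type [7+:1] = (word>>7) & 0x1 = 1
seq [8+:1] = (word>>8) & 0x1 = 0
bank [9+:2] = (word>>9) & 0x3 = 3
kind [11+:5] = (word>>11) & 0x1f = 15
rsvd signed 7b, MSB=1: 115 - 128 = -13

-13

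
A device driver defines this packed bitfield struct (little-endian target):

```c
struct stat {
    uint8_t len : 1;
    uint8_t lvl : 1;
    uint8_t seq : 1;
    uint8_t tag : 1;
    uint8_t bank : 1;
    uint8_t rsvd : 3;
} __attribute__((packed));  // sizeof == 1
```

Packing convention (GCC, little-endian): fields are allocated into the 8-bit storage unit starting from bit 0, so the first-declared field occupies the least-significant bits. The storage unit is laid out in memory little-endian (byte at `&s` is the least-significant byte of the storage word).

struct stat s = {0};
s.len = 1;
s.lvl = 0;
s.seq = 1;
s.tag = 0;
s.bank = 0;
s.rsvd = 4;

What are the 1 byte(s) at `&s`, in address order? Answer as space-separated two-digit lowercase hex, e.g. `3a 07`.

len:1 = 1 → 0x1 << 0 → word 0x01
lvl:1 = 0 → 0x0 << 1 → word 0x01
seq:1 = 1 → 0x1 << 2 → word 0x05
tag:1 = 0 → 0x0 << 3 → word 0x05
bank:1 = 0 → 0x0 << 4 → word 0x05
rsvd:3 = 4 → 0x4 << 5 → word 0x85
word = 0x85 → little-endian bytes:
  [0]=0x85

85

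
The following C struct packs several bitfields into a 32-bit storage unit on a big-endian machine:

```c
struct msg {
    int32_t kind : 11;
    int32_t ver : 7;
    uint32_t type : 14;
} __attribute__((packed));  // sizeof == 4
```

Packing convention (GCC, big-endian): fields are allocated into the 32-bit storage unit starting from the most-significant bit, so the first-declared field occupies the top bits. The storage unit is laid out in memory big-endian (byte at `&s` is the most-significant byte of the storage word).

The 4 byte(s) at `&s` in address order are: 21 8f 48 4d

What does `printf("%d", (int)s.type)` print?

[0]=0x21 [1]=0x8f [2]=0x48 [3]=0x4d (big-endian) → word 0x218f484d
kind:11 @ bit 21 → (0x218f484d>>21)&0x7ff = 0x10c
ver:7 @ bit 14 → (0x218f484d>>14)&0x7f = 0x3d
type:14 @ bit 0 → (0x218f484d>>0)&0x3fff = 0x84d  ←

2125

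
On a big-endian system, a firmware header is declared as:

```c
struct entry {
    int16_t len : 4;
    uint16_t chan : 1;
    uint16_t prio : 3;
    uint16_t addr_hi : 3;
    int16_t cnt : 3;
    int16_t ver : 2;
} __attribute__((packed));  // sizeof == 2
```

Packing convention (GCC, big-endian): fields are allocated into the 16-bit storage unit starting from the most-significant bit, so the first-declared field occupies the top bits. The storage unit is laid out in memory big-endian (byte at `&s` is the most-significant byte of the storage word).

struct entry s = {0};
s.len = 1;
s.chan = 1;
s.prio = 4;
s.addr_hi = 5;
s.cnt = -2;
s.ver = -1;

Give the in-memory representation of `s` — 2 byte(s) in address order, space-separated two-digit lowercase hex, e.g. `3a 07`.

1c bb

len:4 = 1 → 0x1 << 12 → word 0x1000
chan:1 = 1 → 0x1 << 11 → word 0x1800
prio:3 = 4 → 0x4 << 8 → word 0x1c00
addr_hi:3 = 5 → 0x5 << 5 → word 0x1ca0
cnt:3 = -2 → 0x6 << 2 → word 0x1cb8
ver:2 = -1 → 0x3 << 0 → word 0x1cbb
word = 0x1cbb → big-endian bytes:
  [0]=0x1c  [1]=0xbb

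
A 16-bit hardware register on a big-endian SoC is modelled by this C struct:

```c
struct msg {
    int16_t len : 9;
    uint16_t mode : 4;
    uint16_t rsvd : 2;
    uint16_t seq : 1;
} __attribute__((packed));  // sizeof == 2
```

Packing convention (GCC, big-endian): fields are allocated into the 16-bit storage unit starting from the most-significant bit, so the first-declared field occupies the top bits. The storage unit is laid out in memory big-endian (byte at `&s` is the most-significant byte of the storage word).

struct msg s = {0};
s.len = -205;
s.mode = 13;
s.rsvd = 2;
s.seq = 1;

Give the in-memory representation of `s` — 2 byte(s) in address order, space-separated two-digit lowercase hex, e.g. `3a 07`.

[7+:9] len=-205 & 0x1ff = 0x133; word=0x9980
[3+:4] mode=13 & 0xf = 0xd; word=0x99e8
[1+:2] rsvd=2 & 0x3 = 0x2; word=0x99ec
[0+:1] seq=1 & 0x1 = 0x1; word=0x99ed
word = 0x99ed → big-endian bytes:
  [0]=0x99  [1]=0xed

99 ed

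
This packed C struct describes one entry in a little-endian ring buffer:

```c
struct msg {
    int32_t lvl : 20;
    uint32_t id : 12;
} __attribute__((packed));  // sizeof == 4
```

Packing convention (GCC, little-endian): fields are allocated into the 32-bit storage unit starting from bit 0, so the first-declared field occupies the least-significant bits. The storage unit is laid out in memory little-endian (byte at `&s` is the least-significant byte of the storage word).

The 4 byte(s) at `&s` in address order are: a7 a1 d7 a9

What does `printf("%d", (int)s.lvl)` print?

500135

[0]=0xa7 [1]=0xa1 [2]=0xd7 [3]=0xa9 (little-endian) → word 0xa9d7a1a7
lvl:20 @ bit 0 → (0xa9d7a1a7>>0)&0xfffff = 0x7a1a7  ←
id:12 @ bit 20 → (0xa9d7a1a7>>20)&0xfff = 0xa9d
lvl signed 20b, MSB=0: value = 500135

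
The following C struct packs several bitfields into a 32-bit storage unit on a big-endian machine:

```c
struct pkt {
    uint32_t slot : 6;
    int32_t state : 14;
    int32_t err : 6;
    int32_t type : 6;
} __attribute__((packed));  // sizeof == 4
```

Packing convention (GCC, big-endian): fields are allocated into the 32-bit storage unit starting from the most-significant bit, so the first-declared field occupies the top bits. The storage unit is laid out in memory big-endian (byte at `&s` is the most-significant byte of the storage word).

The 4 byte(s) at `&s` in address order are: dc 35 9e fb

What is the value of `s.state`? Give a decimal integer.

[0]=0xdc [1]=0x35 [2]=0x9e [3]=0xfb (big-endian) → word 0xdc359efb
slot [26+:6] = (word>>26) & 0x3f = 55
state [12+:14] = (word>>12) & 0x3fff = 857  ←
err [6+:6] = (word>>6) & 0x3f = 59
type [0+:6] = (word>>0) & 0x3f = 59
state signed 14b, MSB=0: value = 857

857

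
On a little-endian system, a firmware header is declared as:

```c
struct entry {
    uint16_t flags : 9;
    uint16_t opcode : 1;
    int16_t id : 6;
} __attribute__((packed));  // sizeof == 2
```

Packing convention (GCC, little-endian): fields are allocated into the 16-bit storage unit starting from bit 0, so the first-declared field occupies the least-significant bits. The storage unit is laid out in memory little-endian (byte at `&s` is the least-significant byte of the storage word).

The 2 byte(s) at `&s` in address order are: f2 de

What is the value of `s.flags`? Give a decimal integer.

[0]=0xf2 [1]=0xde (little-endian) → word 0xdef2
flags:9 @ bit 0 → (0xdef2>>0)&0x1ff = 0xf2  ←
opcode:1 @ bit 9 → (0xdef2>>9)&0x1 = 0x1
id:6 @ bit 10 → (0xdef2>>10)&0x3f = 0x37

242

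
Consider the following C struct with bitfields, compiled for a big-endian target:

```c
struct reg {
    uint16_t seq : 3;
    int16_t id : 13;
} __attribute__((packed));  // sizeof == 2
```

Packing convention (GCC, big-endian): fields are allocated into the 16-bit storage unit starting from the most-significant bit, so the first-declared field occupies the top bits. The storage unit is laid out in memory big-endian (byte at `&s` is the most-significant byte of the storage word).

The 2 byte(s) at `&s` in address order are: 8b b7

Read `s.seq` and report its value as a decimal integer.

[0]=0x8b [1]=0xb7 (big-endian) → word 0x8bb7
seq [13+:3] = (word>>13) & 0x7 = 4  ←
id [0+:13] = (word>>0) & 0x1fff = 2999

4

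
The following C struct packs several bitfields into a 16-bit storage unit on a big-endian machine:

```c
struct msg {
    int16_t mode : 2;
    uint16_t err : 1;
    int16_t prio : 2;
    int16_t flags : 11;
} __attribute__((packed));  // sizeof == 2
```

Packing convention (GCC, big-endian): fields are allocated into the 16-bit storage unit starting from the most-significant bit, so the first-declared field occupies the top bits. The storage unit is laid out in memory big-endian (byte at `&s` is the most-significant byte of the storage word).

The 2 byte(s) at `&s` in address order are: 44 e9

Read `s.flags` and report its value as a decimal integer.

-791

[0]=0x44 [1]=0xe9 (big-endian) → word 0x44e9
mode [14+:2] = (word>>14) & 0x3 = 1
err [13+:1] = (word>>13) & 0x1 = 0
prio [11+:2] = (word>>11) & 0x3 = 0
flags [0+:11] = (word>>0) & 0x7ff = 1257  ←
flags signed 11b, MSB=1: 1257 - 2048 = -791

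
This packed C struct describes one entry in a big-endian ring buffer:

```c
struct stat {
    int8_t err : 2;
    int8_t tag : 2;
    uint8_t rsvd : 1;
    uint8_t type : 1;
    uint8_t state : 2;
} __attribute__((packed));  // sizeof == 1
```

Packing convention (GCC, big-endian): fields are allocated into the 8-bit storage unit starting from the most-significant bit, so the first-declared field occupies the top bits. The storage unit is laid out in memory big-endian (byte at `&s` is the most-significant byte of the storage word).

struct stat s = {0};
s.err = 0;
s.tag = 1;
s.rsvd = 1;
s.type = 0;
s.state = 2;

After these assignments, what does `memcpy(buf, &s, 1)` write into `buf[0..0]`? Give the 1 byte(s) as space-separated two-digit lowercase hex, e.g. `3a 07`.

1a

err (2b) val=0 bits=0x0 at bit 6: 0x00
tag (2b) val=1 bits=0x1 at bit 4: 0x10
rsvd (1b) val=1 bits=0x1 at bit 3: 0x18
type (1b) val=0 bits=0x0 at bit 2: 0x18
state (2b) val=2 bits=0x2 at bit 0: 0x1a
word = 0x1a → big-endian bytes:
  [0]=0x1a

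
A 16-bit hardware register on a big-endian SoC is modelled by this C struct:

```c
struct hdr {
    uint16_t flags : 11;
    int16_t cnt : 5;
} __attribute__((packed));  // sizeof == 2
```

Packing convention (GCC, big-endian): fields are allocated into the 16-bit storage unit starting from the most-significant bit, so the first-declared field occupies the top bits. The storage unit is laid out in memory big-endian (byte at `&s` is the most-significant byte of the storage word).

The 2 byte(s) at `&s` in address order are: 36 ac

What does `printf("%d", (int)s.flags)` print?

437

[0]=0x36 [1]=0xac (big-endian) → word 0x36ac
flags:11 @ bit 5 → (0x36ac>>5)&0x7ff = 0x1b5  ←
cnt:5 @ bit 0 → (0x36ac>>0)&0x1f = 0xc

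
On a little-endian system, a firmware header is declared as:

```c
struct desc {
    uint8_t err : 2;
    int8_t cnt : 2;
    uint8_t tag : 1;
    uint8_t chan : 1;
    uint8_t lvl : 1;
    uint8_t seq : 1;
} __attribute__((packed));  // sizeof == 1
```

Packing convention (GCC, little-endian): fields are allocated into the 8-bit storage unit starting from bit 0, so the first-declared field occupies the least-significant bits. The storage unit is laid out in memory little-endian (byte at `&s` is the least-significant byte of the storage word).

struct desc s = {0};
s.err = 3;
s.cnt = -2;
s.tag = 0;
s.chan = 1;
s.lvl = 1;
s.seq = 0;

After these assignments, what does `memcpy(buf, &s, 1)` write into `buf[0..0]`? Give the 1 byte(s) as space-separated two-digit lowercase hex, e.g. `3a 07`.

err (2b) val=3 bits=0x3 at bit 0: 0x03
cnt (2b) val=-2 bits=0x2 at bit 2: 0x0b
tag (1b) val=0 bits=0x0 at bit 4: 0x0b
chan (1b) val=1 bits=0x1 at bit 5: 0x2b
lvl (1b) val=1 bits=0x1 at bit 6: 0x6b
seq (1b) val=0 bits=0x0 at bit 7: 0x6b
word = 0x6b → little-endian bytes:
  [0]=0x6b

6b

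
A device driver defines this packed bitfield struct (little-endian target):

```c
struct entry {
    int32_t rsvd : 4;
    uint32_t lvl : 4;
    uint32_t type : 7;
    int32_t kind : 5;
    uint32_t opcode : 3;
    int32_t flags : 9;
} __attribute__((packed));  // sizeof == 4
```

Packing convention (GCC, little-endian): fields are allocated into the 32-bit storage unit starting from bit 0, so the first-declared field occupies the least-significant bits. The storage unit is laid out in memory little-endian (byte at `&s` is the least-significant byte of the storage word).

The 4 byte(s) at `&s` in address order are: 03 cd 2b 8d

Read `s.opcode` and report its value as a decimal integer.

[0]=0x03 [1]=0xcd [2]=0x2b [3]=0x8d (little-endian) → word 0x8d2bcd03
rsvd:4 @ bit 0 → (0x8d2bcd03>>0)&0xf = 0x3
lvl:4 @ bit 4 → (0x8d2bcd03>>4)&0xf = 0x0
type:7 @ bit 8 → (0x8d2bcd03>>8)&0x7f = 0x4d
kind:5 @ bit 15 → (0x8d2bcd03>>15)&0x1f = 0x17
opcode:3 @ bit 20 → (0x8d2bcd03>>20)&0x7 = 0x2  ←
flags:9 @ bit 23 → (0x8d2bcd03>>23)&0x1ff = 0x11a

2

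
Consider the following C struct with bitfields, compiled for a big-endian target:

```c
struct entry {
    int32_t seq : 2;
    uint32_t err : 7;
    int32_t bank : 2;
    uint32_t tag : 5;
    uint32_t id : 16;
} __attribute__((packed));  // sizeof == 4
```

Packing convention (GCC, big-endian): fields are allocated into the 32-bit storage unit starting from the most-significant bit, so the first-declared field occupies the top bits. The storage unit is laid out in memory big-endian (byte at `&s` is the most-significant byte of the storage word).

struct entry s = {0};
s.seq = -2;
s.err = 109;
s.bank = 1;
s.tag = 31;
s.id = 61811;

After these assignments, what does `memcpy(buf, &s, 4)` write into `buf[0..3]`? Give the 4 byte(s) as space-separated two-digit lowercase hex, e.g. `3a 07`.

seq:2 = -2 → 0x2 << 30 → word 0x80000000
err:7 = 109 → 0x6d << 23 → word 0xb6800000
bank:2 = 1 → 0x1 << 21 → word 0xb6a00000
tag:5 = 31 → 0x1f << 16 → word 0xb6bf0000
id:16 = 61811 → 0xf173 << 0 → word 0xb6bff173
word = 0xb6bff173 → big-endian bytes:
  [0]=0xb6  [1]=0xbf  [2]=0xf1  [3]=0x73

b6 bf f1 73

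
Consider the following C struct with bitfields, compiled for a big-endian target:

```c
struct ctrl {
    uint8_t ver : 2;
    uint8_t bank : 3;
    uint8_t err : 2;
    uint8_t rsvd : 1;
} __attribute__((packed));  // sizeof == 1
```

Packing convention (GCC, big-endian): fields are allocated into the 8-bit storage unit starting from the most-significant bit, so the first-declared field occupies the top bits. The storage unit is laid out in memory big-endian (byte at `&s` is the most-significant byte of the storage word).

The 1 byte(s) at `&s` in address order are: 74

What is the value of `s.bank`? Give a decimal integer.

[0]=0x74 (big-endian) → word 0x74
ver [6+:2] = (word>>6) & 0x3 = 1
bank [3+:3] = (word>>3) & 0x7 = 6  ←
err [1+:2] = (word>>1) & 0x3 = 2
rsvd [0+:1] = (word>>0) & 0x1 = 0

6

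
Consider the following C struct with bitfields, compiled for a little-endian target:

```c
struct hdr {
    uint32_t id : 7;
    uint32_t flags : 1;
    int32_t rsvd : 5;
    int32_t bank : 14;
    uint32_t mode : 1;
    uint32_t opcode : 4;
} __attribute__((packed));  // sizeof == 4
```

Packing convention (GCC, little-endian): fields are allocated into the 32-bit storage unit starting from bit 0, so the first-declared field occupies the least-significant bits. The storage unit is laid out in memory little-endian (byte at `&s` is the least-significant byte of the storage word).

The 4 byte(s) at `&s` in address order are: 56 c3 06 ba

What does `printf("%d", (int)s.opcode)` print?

[0]=0x56 [1]=0xc3 [2]=0x06 [3]=0xba (little-endian) → word 0xba06c356
id:7 @ bit 0 → (0xba06c356>>0)&0x7f = 0x56
flags:1 @ bit 7 → (0xba06c356>>7)&0x1 = 0x0
rsvd:5 @ bit 8 → (0xba06c356>>8)&0x1f = 0x3
bank:14 @ bit 13 → (0xba06c356>>13)&0x3fff = 0x1036
mode:1 @ bit 27 → (0xba06c356>>27)&0x1 = 0x1
opcode:4 @ bit 28 → (0xba06c356>>28)&0xf = 0xb  ←

11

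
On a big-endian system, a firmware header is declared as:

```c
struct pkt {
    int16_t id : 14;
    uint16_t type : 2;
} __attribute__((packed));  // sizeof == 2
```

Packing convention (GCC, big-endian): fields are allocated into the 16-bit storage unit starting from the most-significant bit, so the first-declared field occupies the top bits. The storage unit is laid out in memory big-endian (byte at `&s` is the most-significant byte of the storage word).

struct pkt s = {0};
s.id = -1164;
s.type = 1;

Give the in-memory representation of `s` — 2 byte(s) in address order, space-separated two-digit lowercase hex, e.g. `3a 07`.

[2+:14] id=-1164 & 0x3fff = 0x3b74; word=0xedd0
[0+:2] type=1 & 0x3 = 0x1; word=0xedd1
word = 0xedd1 → big-endian bytes:
  [0]=0xed  [1]=0xd1

ed d1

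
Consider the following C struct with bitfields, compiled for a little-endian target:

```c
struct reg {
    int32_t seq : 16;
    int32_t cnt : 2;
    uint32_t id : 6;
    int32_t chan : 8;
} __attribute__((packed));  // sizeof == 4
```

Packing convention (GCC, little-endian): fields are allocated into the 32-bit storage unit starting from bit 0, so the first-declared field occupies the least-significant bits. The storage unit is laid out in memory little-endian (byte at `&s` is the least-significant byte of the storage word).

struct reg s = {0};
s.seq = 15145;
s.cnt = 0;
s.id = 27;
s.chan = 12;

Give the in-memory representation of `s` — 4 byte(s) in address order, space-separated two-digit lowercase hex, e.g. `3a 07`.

29 3b 6c 0c

[0+:16] seq=15145 & 0xffff = 0x3b29; word=0x00003b29
[16+:2] cnt=0 & 0x3 = 0x0; word=0x00003b29
[18+:6] id=27 & 0x3f = 0x1b; word=0x006c3b29
[24+:8] chan=12 & 0xff = 0xc; word=0x0c6c3b29
word = 0x0c6c3b29 → little-endian bytes:
  [0]=0x29  [1]=0x3b  [2]=0x6c  [3]=0x0c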